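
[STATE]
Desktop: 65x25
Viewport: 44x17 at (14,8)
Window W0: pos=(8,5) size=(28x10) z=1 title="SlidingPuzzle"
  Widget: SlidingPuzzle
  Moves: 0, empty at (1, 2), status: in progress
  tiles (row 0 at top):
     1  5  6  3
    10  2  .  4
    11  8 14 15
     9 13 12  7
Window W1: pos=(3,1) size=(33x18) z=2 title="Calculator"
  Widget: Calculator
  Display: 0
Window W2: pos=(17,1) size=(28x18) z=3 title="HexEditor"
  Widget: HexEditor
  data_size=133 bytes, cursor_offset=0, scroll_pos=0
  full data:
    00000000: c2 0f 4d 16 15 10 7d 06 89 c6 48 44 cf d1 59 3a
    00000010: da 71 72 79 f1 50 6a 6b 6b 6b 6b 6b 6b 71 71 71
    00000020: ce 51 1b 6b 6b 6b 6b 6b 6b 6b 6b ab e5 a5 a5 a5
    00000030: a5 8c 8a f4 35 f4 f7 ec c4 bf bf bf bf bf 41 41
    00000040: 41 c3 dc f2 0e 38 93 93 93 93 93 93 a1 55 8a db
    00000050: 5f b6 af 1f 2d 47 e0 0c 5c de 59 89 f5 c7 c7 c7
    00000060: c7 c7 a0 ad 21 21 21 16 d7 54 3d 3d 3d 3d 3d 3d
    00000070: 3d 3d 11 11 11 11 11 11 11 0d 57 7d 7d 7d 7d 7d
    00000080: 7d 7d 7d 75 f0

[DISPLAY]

6 │┃00000040  41 c3 dc f2 0e 3┃             
──┼┃00000050  5f b6 af 1f 2d 4┃             
3 │┃00000060  c7 c7 a0 ad 21 2┃             
──┼┃00000070  3d 3d 11 11 11 1┃             
= │┃00000080  7d 7d 7d 75 f0  ┃             
──┼┃                          ┃             
MR│┃                          ┃             
──┴┃                          ┃             
   ┃                          ┃             
   ┃                          ┃             
━━━┗━━━━━━━━━━━━━━━━━━━━━━━━━━┛             
                                            
                                            
                                            
                                            
                                            
                                            


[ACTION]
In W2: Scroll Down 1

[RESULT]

6 │┃00000050  5f b6 af 1f 2d 4┃             
──┼┃00000060  c7 c7 a0 ad 21 2┃             
3 │┃00000070  3d 3d 11 11 11 1┃             
──┼┃00000080  7d 7d 7d 75 f0  ┃             
= │┃                          ┃             
──┼┃                          ┃             
MR│┃                          ┃             
──┴┃                          ┃             
   ┃                          ┃             
   ┃                          ┃             
━━━┗━━━━━━━━━━━━━━━━━━━━━━━━━━┛             
                                            
                                            
                                            
                                            
                                            
                                            


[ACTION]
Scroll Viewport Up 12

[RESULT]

                                            
━━━┏━━━━━━━━━━━━━━━━━━━━━━━━━━┓             
r  ┃ HexEditor                ┃             
───┠──────────────────────────┨             
   ┃00000010  da 71 72 79 f1 5┃             
──┬┃00000020  ce 51 1b 6b 6b 6┃             
9 │┃00000030  a5 8c 8a f4 35 f┃             
──┼┃00000040  41 c3 dc f2 0e 3┃             
6 │┃00000050  5f b6 af 1f 2d 4┃             
──┼┃00000060  c7 c7 a0 ad 21 2┃             
3 │┃00000070  3d 3d 11 11 11 1┃             
──┼┃00000080  7d 7d 7d 75 f0  ┃             
= │┃                          ┃             
──┼┃                          ┃             
MR│┃                          ┃             
──┴┃                          ┃             
   ┃                          ┃             


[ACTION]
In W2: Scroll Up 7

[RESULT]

                                            
━━━┏━━━━━━━━━━━━━━━━━━━━━━━━━━┓             
r  ┃ HexEditor                ┃             
───┠──────────────────────────┨             
   ┃00000000  C2 0f 4d 16 15 1┃             
──┬┃00000010  da 71 72 79 f1 5┃             
9 │┃00000020  ce 51 1b 6b 6b 6┃             
──┼┃00000030  a5 8c 8a f4 35 f┃             
6 │┃00000040  41 c3 dc f2 0e 3┃             
──┼┃00000050  5f b6 af 1f 2d 4┃             
3 │┃00000060  c7 c7 a0 ad 21 2┃             
──┼┃00000070  3d 3d 11 11 11 1┃             
= │┃00000080  7d 7d 7d 75 f0  ┃             
──┼┃                          ┃             
MR│┃                          ┃             
──┴┃                          ┃             
   ┃                          ┃             


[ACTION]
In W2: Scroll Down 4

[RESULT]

                                            
━━━┏━━━━━━━━━━━━━━━━━━━━━━━━━━┓             
r  ┃ HexEditor                ┃             
───┠──────────────────────────┨             
   ┃00000040  41 c3 dc f2 0e 3┃             
──┬┃00000050  5f b6 af 1f 2d 4┃             
9 │┃00000060  c7 c7 a0 ad 21 2┃             
──┼┃00000070  3d 3d 11 11 11 1┃             
6 │┃00000080  7d 7d 7d 75 f0  ┃             
──┼┃                          ┃             
3 │┃                          ┃             
──┼┃                          ┃             
= │┃                          ┃             
──┼┃                          ┃             
MR│┃                          ┃             
──┴┃                          ┃             
   ┃                          ┃             


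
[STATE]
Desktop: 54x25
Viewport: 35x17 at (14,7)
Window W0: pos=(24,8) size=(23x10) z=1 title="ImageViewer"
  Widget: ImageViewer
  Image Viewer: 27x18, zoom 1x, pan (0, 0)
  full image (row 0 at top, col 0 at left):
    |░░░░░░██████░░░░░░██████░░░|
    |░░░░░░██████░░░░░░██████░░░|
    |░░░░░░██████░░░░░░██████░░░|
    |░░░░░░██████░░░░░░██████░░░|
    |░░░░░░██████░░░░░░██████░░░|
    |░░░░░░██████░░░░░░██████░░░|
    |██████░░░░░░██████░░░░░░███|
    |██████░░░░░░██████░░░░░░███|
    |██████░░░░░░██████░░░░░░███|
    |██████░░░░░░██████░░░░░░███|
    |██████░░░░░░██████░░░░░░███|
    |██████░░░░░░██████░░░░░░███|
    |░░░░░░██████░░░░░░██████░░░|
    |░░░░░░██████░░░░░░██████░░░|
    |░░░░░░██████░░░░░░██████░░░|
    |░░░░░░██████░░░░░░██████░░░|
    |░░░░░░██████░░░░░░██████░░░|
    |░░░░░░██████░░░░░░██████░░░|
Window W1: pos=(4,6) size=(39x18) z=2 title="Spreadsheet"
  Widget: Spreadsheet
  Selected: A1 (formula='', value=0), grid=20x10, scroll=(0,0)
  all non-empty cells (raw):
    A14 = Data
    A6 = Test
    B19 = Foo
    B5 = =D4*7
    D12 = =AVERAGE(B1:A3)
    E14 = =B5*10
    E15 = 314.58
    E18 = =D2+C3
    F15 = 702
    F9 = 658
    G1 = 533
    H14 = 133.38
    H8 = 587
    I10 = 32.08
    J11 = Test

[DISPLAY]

eet                         ┃      
────────────────────────────┨━━━┓  
                            ┃   ┃  
      B       C       D     ┃───┨  
----------------------------┃███┃  
[0]       0       0       0 ┃███┃  
  0       0       0       0 ┃███┃  
  0       0       0       0 ┃███┃  
  0       0       0       0 ┃███┃  
  0       0       0       0 ┃███┃  
          0       0       0 ┃━━━┛  
  0       0       0       0 ┃      
  0       0       0       0 ┃      
  0       0       0       0 ┃      
  0       0       0       0 ┃      
  0       0       0       0 ┃      
━━━━━━━━━━━━━━━━━━━━━━━━━━━━┛      


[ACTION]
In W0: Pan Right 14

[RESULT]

eet                         ┃      
────────────────────────────┨━━━┓  
                            ┃   ┃  
      B       C       D     ┃───┨  
----------------------------┃   ┃  
[0]       0       0       0 ┃   ┃  
  0       0       0       0 ┃   ┃  
  0       0       0       0 ┃   ┃  
  0       0       0       0 ┃   ┃  
  0       0       0       0 ┃   ┃  
          0       0       0 ┃━━━┛  
  0       0       0       0 ┃      
  0       0       0       0 ┃      
  0       0       0       0 ┃      
  0       0       0       0 ┃      
  0       0       0       0 ┃      
━━━━━━━━━━━━━━━━━━━━━━━━━━━━┛      


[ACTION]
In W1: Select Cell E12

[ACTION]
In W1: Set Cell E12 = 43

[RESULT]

eet                         ┃      
────────────────────────────┨━━━┓  
                            ┃   ┃  
      B       C       D     ┃───┨  
----------------------------┃   ┃  
  0       0       0       0 ┃   ┃  
  0       0       0       0 ┃   ┃  
  0       0       0       0 ┃   ┃  
  0       0       0       0 ┃   ┃  
  0       0       0       0 ┃   ┃  
          0       0       0 ┃━━━┛  
  0       0       0       0 ┃      
  0       0       0       0 ┃      
  0       0       0       0 ┃      
  0       0       0       0 ┃      
  0       0       0       0 ┃      
━━━━━━━━━━━━━━━━━━━━━━━━━━━━┛      


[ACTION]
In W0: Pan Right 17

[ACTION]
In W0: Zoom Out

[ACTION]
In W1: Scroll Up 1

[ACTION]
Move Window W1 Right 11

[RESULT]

 ┃ Spreadsheet                     
 ┠─────────────────────────────────
 ┃E12: 43                          
 ┃       A       B       C       D 
 ┃---------------------------------
 ┃  1        0       0       0     
 ┃  2        0       0       0     
 ┃  3        0       0       0     
 ┃  4        0       0       0     
 ┃  5        0       0       0     
 ┃  6 Test           0       0     
 ┃  7        0       0       0     
 ┃  8        0       0       0     
 ┃  9        0       0       0     
 ┃ 10        0       0       0     
 ┃ 11        0       0       0     
 ┗━━━━━━━━━━━━━━━━━━━━━━━━━━━━━━━━━


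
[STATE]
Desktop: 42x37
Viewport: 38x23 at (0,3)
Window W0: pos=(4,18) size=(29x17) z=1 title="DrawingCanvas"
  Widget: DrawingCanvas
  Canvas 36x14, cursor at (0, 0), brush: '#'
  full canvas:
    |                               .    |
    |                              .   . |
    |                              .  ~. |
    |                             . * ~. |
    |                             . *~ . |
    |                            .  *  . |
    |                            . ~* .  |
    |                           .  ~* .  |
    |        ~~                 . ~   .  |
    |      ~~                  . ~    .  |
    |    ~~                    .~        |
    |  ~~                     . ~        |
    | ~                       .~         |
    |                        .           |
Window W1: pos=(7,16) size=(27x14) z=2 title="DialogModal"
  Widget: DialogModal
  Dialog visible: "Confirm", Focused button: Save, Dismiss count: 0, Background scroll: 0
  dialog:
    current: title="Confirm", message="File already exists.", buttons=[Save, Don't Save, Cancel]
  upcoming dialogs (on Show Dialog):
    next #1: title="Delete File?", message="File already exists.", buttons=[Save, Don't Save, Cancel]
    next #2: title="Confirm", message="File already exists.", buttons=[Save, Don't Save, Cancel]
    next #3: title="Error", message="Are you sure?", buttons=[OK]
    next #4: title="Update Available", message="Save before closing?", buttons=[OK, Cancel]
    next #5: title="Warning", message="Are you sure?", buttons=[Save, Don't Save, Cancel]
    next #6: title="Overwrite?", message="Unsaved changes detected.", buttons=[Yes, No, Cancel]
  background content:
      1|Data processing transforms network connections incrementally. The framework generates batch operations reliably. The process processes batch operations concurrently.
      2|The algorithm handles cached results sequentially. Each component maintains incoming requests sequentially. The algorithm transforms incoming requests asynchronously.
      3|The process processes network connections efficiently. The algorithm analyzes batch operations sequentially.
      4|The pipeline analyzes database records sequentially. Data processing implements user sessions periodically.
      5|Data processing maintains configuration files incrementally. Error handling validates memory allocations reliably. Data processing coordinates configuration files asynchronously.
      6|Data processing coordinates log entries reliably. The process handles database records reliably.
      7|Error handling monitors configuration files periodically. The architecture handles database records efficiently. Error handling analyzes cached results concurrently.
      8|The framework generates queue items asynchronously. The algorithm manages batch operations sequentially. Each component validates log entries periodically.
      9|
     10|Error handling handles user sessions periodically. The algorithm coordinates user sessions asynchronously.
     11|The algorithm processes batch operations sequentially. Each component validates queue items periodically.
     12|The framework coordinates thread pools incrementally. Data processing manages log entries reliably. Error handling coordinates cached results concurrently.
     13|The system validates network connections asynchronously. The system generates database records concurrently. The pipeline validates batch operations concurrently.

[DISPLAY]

                                      
                                      
                                      
                                      
                                      
                                      
                                      
                                      
                                      
                                      
                                      
                                      
                                      
       ┏━━━━━━━━━━━━━━━━━━━━━━━━━┓    
       ┃ DialogModal             ┃    
    ┏━━┠─────────────────────────┨    
    ┃ D┃Data processing transform┃    
    ┠──┃The algorithm handles cac┃    
    ┃+ ┃Th┌───────────────────┐et┃    
    ┃  ┃Th│      Confirm      │at┃    
    ┃  ┃Da│File already exists│ns┃    
    ┃  ┃Da│[Save]  Don't Save │at┃    
    ┃  ┃Er└───────────────────┘ c┃    


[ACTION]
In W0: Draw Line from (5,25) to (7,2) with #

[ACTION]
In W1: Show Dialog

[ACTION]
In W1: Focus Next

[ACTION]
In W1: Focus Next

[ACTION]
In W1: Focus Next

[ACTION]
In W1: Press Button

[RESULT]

                                      
                                      
                                      
                                      
                                      
                                      
                                      
                                      
                                      
                                      
                                      
                                      
                                      
       ┏━━━━━━━━━━━━━━━━━━━━━━━━━┓    
       ┃ DialogModal             ┃    
    ┏━━┠─────────────────────────┨    
    ┃ D┃Data processing transform┃    
    ┠──┃The algorithm handles cac┃    
    ┃+ ┃The process processes net┃    
    ┃  ┃The pipeline analyzes dat┃    
    ┃  ┃Data processing maintains┃    
    ┃  ┃Data processing coordinat┃    
    ┃  ┃Error handling monitors c┃    


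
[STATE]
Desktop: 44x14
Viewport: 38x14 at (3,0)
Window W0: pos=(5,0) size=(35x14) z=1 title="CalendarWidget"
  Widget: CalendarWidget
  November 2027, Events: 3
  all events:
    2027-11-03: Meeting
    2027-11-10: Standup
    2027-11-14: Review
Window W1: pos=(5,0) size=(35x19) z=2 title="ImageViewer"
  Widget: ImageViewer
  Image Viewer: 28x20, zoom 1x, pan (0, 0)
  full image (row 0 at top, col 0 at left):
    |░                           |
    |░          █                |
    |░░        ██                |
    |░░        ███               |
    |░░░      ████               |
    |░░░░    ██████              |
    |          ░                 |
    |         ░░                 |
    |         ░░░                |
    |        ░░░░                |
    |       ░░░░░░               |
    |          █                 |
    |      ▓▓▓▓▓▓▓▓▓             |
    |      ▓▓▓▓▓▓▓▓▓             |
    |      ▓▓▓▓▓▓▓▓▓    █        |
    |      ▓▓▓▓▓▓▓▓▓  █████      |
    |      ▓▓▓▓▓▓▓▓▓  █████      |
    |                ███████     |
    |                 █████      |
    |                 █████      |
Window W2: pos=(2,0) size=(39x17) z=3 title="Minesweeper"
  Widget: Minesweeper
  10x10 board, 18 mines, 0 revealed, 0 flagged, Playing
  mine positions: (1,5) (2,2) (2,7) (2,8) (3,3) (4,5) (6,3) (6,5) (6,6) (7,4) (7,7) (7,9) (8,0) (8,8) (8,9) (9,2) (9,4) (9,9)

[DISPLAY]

━━━━━━━━━━━━━━━━━━━━━━━━━━━━━━━━━━━━━┓
 Minesweeper                         ┃
─────────────────────────────────────┨
■■■■■■■■■■                           ┃
■■■■■■■■■■                           ┃
■■■■■■■■■■                           ┃
■■■■■■■■■■                           ┃
■■■■■■■■■■                           ┃
■■■■■■■■■■                           ┃
■■■■■■■■■■                           ┃
■■■■■■■■■■                           ┃
■■■■■■■■■■                           ┃
■■■■■■■■■■                           ┃
                                     ┃


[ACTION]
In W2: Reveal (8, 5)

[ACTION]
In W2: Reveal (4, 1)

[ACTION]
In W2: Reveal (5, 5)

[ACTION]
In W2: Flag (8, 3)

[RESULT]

━━━━━━━━━━━━━━━━━━━━━━━━━━━━━━━━━━━━━┓
 Minesweeper                         ┃
─────────────────────────────────────┨
    1■■■■■                           ┃
 1111■■■■■                           ┃
 1■■■■■■■■                           ┃
 12■■■■■■■                           ┃
  1■■■■■■■                           ┃
  1■■3■■■■                           ┃
  1■■■■■■■                           ┃
111■■■■■■■                           ┃
■■■⚑■2■■■■                           ┃
■■■■■■■■■■                           ┃
                                     ┃


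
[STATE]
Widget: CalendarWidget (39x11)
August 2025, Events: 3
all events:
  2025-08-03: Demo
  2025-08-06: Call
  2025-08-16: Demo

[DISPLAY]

              August 2025              
Mo Tu We Th Fr Sa Su                   
             1  2  3*                  
 4  5  6*  7  8  9 10                  
11 12 13 14 15 16* 17                  
18 19 20 21 22 23 24                   
25 26 27 28 29 30 31                   
                                       
                                       
                                       
                                       


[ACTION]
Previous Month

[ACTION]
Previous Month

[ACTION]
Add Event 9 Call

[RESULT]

               June 2025               
Mo Tu We Th Fr Sa Su                   
                   1                   
 2  3  4  5  6  7  8                   
 9* 10 11 12 13 14 15                  
16 17 18 19 20 21 22                   
23 24 25 26 27 28 29                   
30                                     
                                       
                                       
                                       


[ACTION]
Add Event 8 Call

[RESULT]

               June 2025               
Mo Tu We Th Fr Sa Su                   
                   1                   
 2  3  4  5  6  7  8*                  
 9* 10 11 12 13 14 15                  
16 17 18 19 20 21 22                   
23 24 25 26 27 28 29                   
30                                     
                                       
                                       
                                       


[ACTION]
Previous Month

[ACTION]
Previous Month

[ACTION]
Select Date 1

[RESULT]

               April 2025              
Mo Tu We Th Fr Sa Su                   
   [ 1]  2  3  4  5  6                 
 7  8  9 10 11 12 13                   
14 15 16 17 18 19 20                   
21 22 23 24 25 26 27                   
28 29 30                               
                                       
                                       
                                       
                                       


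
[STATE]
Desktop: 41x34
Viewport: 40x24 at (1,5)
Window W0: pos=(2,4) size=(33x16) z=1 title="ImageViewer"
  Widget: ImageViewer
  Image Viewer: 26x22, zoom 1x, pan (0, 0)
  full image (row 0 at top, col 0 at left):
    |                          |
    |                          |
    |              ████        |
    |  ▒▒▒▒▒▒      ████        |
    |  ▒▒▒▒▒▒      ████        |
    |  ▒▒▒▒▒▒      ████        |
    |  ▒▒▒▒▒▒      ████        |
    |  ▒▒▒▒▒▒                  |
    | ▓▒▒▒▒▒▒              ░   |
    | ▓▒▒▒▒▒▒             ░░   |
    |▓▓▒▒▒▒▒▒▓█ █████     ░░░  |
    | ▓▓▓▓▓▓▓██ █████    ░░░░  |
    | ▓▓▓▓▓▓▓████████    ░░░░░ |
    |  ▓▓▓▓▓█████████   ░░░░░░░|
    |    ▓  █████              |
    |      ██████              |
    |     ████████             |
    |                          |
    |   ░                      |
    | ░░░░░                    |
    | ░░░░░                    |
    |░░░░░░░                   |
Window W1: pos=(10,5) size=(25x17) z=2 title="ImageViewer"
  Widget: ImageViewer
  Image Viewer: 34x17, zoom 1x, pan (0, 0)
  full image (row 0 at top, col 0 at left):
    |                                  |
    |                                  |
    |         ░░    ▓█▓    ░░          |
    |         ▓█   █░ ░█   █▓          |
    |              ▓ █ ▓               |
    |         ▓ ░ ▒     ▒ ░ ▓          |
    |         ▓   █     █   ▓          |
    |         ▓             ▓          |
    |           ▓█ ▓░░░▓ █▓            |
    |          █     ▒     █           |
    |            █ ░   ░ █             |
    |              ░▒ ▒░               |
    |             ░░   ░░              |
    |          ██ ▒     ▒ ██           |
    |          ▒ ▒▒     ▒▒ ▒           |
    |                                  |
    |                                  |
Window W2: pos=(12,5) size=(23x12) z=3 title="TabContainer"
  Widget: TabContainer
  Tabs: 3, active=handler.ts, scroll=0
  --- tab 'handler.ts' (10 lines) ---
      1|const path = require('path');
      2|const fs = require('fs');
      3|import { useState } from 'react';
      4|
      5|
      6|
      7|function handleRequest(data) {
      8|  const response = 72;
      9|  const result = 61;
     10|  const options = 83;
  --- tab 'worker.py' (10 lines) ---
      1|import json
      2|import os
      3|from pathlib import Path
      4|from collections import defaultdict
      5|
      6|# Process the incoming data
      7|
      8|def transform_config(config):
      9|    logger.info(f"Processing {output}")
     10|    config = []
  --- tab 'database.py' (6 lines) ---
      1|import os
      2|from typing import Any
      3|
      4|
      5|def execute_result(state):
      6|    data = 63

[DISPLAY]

 ┃ ImageV┏━┏━━━━━━━━━━━━━━━━━━━━━┓      
 ┠───────┃ ┃ TabContainer        ┃      
 ┃       ┠─┠─────────────────────┨      
 ┃       ┃ ┃[handler.ts]│ worker.┃      
 ┃       ┃ ┃─────────────────────┃      
 ┃  ▒▒▒▒▒┃ ┃const path = require(┃      
 ┃  ▒▒▒▒▒┃ ┃const fs = require('f┃      
 ┃  ▒▒▒▒▒┃ ┃import { useState } f┃      
 ┃  ▒▒▒▒▒┃ ┃                     ┃      
 ┃  ▒▒▒▒▒┃ ┃                     ┃      
 ┃ ▓▒▒▒▒▒┃ ┃                     ┃      
 ┃ ▓▒▒▒▒▒┃ ┗━━━━━━━━━━━━━━━━━━━━━┛      
 ┃▓▓▒▒▒▒▒┃          █     ▒     █┃      
 ┃ ▓▓▓▓▓▓┃            █ ░   ░ █  ┃      
 ┗━━━━━━━┃              ░▒ ▒░    ┃      
         ┃             ░░   ░░   ┃      
         ┗━━━━━━━━━━━━━━━━━━━━━━━┛      
                                        
                                        
                                        
                                        
                                        
                                        
                                        


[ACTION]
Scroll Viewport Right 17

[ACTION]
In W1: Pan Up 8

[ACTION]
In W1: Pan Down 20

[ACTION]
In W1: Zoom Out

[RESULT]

 ┃ ImageV┏━┏━━━━━━━━━━━━━━━━━━━━━┓      
 ┠───────┃ ┃ TabContainer        ┃      
 ┃       ┠─┠─────────────────────┨      
 ┃       ┃ ┃[handler.ts]│ worker.┃      
 ┃       ┃ ┃─────────────────────┃      
 ┃  ▒▒▒▒▒┃ ┃const path = require(┃      
 ┃  ▒▒▒▒▒┃ ┃const fs = require('f┃      
 ┃  ▒▒▒▒▒┃ ┃import { useState } f┃      
 ┃  ▒▒▒▒▒┃ ┃                     ┃      
 ┃  ▒▒▒▒▒┃ ┃                     ┃      
 ┃ ▓▒▒▒▒▒┃ ┃                     ┃      
 ┃ ▓▒▒▒▒▒┃ ┗━━━━━━━━━━━━━━━━━━━━━┛      
 ┃▓▓▒▒▒▒▒┃                       ┃      
 ┃ ▓▓▓▓▓▓┃                       ┃      
 ┗━━━━━━━┃                       ┃      
         ┃                       ┃      
         ┗━━━━━━━━━━━━━━━━━━━━━━━┛      
                                        
                                        
                                        
                                        
                                        
                                        
                                        


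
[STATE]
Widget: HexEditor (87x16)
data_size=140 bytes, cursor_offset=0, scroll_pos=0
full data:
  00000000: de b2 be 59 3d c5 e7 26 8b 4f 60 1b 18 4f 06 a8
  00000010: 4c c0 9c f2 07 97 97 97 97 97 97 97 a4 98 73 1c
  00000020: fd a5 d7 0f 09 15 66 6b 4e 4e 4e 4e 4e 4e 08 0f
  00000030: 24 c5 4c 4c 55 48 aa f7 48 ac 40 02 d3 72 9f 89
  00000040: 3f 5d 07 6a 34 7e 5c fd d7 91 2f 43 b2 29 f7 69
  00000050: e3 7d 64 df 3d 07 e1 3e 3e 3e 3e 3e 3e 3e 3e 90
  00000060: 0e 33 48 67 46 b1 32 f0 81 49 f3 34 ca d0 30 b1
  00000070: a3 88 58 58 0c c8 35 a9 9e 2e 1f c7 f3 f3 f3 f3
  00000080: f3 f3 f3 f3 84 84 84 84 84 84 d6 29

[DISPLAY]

00000000  DE b2 be 59 3d c5 e7 26  8b 4f 60 1b 18 4f 06 a8  |...Y=..&.O`..O..|         
00000010  4c c0 9c f2 07 97 97 97  97 97 97 97 a4 98 73 1c  |L.............s.|         
00000020  fd a5 d7 0f 09 15 66 6b  4e 4e 4e 4e 4e 4e 08 0f  |......fkNNNNNN..|         
00000030  24 c5 4c 4c 55 48 aa f7  48 ac 40 02 d3 72 9f 89  |$.LLUH..H.@..r..|         
00000040  3f 5d 07 6a 34 7e 5c fd  d7 91 2f 43 b2 29 f7 69  |?].j4~\.../C.).i|         
00000050  e3 7d 64 df 3d 07 e1 3e  3e 3e 3e 3e 3e 3e 3e 90  |.}d.=..>>>>>>>>.|         
00000060  0e 33 48 67 46 b1 32 f0  81 49 f3 34 ca d0 30 b1  |.3HgF.2..I.4..0.|         
00000070  a3 88 58 58 0c c8 35 a9  9e 2e 1f c7 f3 f3 f3 f3  |..XX..5.........|         
00000080  f3 f3 f3 f3 84 84 84 84  84 84 d6 29              |...........)    |         
                                                                                       
                                                                                       
                                                                                       
                                                                                       
                                                                                       
                                                                                       
                                                                                       


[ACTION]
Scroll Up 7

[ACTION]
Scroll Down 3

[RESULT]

00000030  24 c5 4c 4c 55 48 aa f7  48 ac 40 02 d3 72 9f 89  |$.LLUH..H.@..r..|         
00000040  3f 5d 07 6a 34 7e 5c fd  d7 91 2f 43 b2 29 f7 69  |?].j4~\.../C.).i|         
00000050  e3 7d 64 df 3d 07 e1 3e  3e 3e 3e 3e 3e 3e 3e 90  |.}d.=..>>>>>>>>.|         
00000060  0e 33 48 67 46 b1 32 f0  81 49 f3 34 ca d0 30 b1  |.3HgF.2..I.4..0.|         
00000070  a3 88 58 58 0c c8 35 a9  9e 2e 1f c7 f3 f3 f3 f3  |..XX..5.........|         
00000080  f3 f3 f3 f3 84 84 84 84  84 84 d6 29              |...........)    |         
                                                                                       
                                                                                       
                                                                                       
                                                                                       
                                                                                       
                                                                                       
                                                                                       
                                                                                       
                                                                                       
                                                                                       


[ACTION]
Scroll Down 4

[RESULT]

00000070  a3 88 58 58 0c c8 35 a9  9e 2e 1f c7 f3 f3 f3 f3  |..XX..5.........|         
00000080  f3 f3 f3 f3 84 84 84 84  84 84 d6 29              |...........)    |         
                                                                                       
                                                                                       
                                                                                       
                                                                                       
                                                                                       
                                                                                       
                                                                                       
                                                                                       
                                                                                       
                                                                                       
                                                                                       
                                                                                       
                                                                                       
                                                                                       


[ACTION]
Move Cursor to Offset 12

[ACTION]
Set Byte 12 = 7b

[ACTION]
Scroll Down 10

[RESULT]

00000080  f3 f3 f3 f3 84 84 84 84  84 84 d6 29              |...........)    |         
                                                                                       
                                                                                       
                                                                                       
                                                                                       
                                                                                       
                                                                                       
                                                                                       
                                                                                       
                                                                                       
                                                                                       
                                                                                       
                                                                                       
                                                                                       
                                                                                       
                                                                                       


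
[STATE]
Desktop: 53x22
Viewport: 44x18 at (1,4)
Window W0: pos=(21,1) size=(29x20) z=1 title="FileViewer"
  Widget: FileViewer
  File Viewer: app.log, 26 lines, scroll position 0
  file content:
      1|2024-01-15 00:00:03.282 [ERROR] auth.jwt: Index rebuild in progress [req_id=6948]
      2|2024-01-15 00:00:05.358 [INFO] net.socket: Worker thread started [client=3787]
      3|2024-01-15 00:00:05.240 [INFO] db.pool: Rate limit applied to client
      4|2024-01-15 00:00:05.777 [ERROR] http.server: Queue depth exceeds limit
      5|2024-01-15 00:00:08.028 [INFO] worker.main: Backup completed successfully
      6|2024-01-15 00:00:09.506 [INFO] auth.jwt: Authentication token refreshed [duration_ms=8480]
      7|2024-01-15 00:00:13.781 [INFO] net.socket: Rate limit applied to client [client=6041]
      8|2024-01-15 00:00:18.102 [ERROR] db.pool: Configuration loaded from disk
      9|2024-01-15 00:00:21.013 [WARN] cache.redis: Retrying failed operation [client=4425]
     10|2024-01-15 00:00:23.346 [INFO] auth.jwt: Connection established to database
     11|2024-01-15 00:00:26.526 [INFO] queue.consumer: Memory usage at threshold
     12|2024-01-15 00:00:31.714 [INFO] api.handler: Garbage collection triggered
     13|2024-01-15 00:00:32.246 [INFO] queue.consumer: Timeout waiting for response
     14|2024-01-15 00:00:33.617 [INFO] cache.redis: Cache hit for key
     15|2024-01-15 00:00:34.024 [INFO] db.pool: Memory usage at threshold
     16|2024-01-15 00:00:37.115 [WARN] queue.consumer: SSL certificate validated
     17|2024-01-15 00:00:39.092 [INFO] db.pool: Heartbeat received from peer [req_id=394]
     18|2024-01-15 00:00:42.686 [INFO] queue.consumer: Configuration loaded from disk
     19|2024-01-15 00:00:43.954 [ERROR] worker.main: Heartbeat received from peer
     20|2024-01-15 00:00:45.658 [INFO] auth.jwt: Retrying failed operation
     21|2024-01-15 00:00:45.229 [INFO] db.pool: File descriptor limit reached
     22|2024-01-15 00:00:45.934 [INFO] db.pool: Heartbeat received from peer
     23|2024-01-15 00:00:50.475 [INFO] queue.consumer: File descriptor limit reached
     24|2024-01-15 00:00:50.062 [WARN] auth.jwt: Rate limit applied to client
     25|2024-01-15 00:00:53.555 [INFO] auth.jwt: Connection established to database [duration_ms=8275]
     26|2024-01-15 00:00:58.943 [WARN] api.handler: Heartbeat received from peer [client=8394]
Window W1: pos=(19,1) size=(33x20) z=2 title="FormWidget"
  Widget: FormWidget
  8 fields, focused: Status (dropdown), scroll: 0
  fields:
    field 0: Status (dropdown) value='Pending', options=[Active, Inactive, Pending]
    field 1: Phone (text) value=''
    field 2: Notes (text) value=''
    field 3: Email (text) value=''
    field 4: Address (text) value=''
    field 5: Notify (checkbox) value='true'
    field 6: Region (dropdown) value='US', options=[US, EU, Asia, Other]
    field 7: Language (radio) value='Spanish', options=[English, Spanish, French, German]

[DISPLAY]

                  ┃> Status:     [Pending   
                  ┃  Phone:      [          
                  ┃  Notes:      [          
                  ┃  Email:      [          
                  ┃  Address:    [          
                  ┃  Notify:     [x]        
                  ┃  Region:     [US        
                  ┃  Language:   ( ) English
                  ┃                         
                  ┃                         
                  ┃                         
                  ┃                         
                  ┃                         
                  ┃                         
                  ┃                         
                  ┃                         
                  ┗━━━━━━━━━━━━━━━━━━━━━━━━━
                                            


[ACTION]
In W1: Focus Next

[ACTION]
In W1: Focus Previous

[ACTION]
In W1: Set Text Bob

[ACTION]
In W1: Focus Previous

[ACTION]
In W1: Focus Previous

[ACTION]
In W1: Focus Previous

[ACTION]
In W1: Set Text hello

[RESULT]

                  ┃  Status:     [Pending   
                  ┃  Phone:      [          
                  ┃  Notes:      [          
                  ┃  Email:      [          
                  ┃  Address:    [          
                  ┃> Notify:     [x]        
                  ┃  Region:     [US        
                  ┃  Language:   ( ) English
                  ┃                         
                  ┃                         
                  ┃                         
                  ┃                         
                  ┃                         
                  ┃                         
                  ┃                         
                  ┃                         
                  ┗━━━━━━━━━━━━━━━━━━━━━━━━━
                                            
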